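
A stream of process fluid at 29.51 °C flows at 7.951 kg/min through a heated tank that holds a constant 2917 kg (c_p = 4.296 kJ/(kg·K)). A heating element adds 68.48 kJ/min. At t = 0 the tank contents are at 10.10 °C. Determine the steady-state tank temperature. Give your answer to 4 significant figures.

31.51 °C

M c_p dT/dt = ṁ c_p (T_in − T) + Q̇.
At steady state dT/dt = 0 ⇒ T_ss = T_in + Q̇/(ṁ c_p) = 29.51 + 68.48/(7.951·4.296) = 31.5148 °C.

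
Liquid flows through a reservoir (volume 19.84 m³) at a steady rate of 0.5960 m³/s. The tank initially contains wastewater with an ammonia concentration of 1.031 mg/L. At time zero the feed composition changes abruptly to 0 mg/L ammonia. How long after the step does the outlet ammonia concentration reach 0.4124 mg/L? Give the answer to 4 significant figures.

Unsteady species balance (constant V, well mixed): V dC/dt = Q(C_in − C), so τ = V/Q = 33.2886 s.
C(t) = C_in + (C₀ − C_in) e^(−t/τ). Set C = 0.4124 and solve for t:
e^(−t/τ) = (C − C_in)/(C₀ − C_in) = (0.4124 − 0)/(1.031 − 0) = 0.400000
t = −τ ln(…) = 33.2886 × 0.916291 = 30.5020 s.

30.50 s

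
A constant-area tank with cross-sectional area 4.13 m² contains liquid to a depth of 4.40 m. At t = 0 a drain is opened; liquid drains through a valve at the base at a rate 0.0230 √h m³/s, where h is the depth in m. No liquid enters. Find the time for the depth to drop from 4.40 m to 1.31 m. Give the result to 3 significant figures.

342 s

With no inflow, A dh/dt = −0.0230 √h.
This is separable: 2 d(√h)/dt = −0.0230/A, so √h = √h₀ − (0.0230/(2A)) t.
t = 2A(√h₀ − √h)/0.0230 = 2·4.13·(√4.40 − √1.31)/0.0230
  = 8.2600 × (2.0976 − 1.1446) / 0.0230 = 342.27 s.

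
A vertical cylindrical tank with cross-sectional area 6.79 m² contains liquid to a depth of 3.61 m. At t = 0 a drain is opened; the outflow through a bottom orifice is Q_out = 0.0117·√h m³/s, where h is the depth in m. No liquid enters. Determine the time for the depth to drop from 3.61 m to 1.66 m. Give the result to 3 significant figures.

A dh/dt = −Q_out = −0.0117 √h.
∫ h^(−1/2) dh = −(0.0117/A) ∫ dt, giving 2√h = 2√h₀ − (0.0117/A) t.
t = 2A(√h₀ − √h)/0.0117 = 2·6.79·(√3.61 − √1.66)/0.0117
  = 13.580 × (1.9000 − 1.2884) / 0.0117 = 709.86 s.

710 s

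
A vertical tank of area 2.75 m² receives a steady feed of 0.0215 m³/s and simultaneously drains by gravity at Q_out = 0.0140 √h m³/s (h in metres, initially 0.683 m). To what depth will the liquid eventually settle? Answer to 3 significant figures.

2.36 m

Level balance: A dh/dt = 0.0215 − 0.0140 √h. Setting dh/dt = 0:
Q_in = 0.0140 √h_ss ⇒ √h_ss = 0.0215/0.0140 = 1.5357.
h_ss = 1.5357² = 2.3584 m. (Since h₀ = 0.683 m < h_ss, the level will rise toward this value.)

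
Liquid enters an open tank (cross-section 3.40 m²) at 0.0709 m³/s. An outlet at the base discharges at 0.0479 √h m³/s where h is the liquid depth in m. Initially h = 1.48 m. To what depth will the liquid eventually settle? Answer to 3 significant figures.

A dh/dt = Q_in − 0.0479 √h. Steady state requires inflow = outflow:
Q_in = 0.0479 √h_ss ⇒ √h_ss = 0.0709/0.0479 = 1.4802.
h_ss = 1.4802² = 2.1909 m. (Since h₀ = 1.48 m < h_ss, the level will rise toward this value.)

2.19 m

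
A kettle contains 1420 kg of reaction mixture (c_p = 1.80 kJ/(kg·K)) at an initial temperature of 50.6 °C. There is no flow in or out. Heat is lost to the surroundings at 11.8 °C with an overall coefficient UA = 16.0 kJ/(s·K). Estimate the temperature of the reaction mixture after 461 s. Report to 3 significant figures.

Lumped-capacitance energy balance: M c_p dT/dt = UA(T_amb − T).
dT/dt = (T_ss − T)/τ with T_ss = T_amb = 11.800 °C, τ = M c_p/UA = 1420·1.80/16.0 = 159.75 s.
This is linear first-order; T(t) = T_ss + (T₀ − T_ss) e^(−t/τ).
T(461) = 11.800 + (38.800)·0.055812 = 13.966 °C.

14.0 °C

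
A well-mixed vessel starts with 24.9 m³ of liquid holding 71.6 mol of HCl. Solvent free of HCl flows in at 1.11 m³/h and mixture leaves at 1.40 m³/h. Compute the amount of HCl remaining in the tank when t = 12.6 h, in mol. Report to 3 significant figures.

33.3 mol

Total volume: dV/dt = Q_in − Q_out = -0.29000 m³/h, so V(t) = 24.9 − 0.29000 t and V(12.6) = 21.246 m³.
Solute balance: dm/dt = 0 − Q_out C = −Q_out m/V(t).
Separate: dm/m = −Q_out dt/V(t) ⇒ ln(m/m₀) = −(Q_out/(Q_in−Q_out)) ln(V/V₀).
m = m₀ (V₀/V)^(Q_out/(Q_in−Q_out)) = 71.6 × (24.9/21.246)^(-4.8276) = 33.280 mol.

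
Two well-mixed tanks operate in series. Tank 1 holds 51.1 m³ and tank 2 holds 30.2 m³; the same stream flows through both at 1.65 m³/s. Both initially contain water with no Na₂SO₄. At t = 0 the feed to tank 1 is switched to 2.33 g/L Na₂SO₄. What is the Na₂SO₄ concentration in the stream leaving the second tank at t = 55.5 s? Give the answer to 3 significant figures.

1.54 g/L

Species balance on tank i: dCᵢ/dt = (Cᵢ₋₁ − Cᵢ)/τᵢ with τᵢ = Vᵢ/Q.
τ₁ = 51.1/1.65 = 30.970 s; τ₂ = 30.2/1.65 = 18.303 s.
Solving the cascade with C₁(0)=C₂(0)=0 gives C₂(t) = C_in[1 − (τ₁ e^(−t/τ₁) − τ₂ e^(−t/τ₂))/(τ₁ − τ₂)].
At t = 55.5: e^(−t/τ₁) = 0.16661, e^(−t/τ₂) = 0.048205.
C₂ = 2.33·[1 − (30.970·0.16661 − 18.303·0.048205)/(12.667)] = 2.33·0.66229 = 1.5431 g/L.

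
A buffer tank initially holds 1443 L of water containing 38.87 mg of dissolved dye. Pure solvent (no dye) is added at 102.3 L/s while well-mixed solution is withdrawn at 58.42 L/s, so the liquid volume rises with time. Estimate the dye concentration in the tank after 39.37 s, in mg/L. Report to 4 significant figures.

Total volume: dV/dt = Q_in − Q_out = 43.8800 L/s, so V(t) = 1443 + 43.8800 t and V(39.37) = 3170.56 L.
Solute balance: dm/dt = 0 − Q_out C = −Q_out m/V(t).
dm/m = −Q_out dt/(V₀ + 43.8800 t); integrating gives ln(m/m₀) = −(Q_out/(Q_in−Q_out)) ln(V/V₀).
m = m₀ (V₀/V)^(Q_out/(Q_in−Q_out)) = 38.87 × (1443/3170.56)^(1.33136) = 13.6290 mg.
C = m/V = 13.6290/3170.56 = 0.00429862 mg/L.

0.004299 mg/L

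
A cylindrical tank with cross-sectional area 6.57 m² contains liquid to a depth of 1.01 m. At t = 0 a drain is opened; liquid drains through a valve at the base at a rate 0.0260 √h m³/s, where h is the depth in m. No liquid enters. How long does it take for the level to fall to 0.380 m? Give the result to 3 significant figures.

196 s

A dh/dt = −Q_out = −0.0260 √h.
∫ h^(−1/2) dh = −(0.0260/A) ∫ dt, giving 2√h = 2√h₀ − (0.0260/A) t.
t = 2A(√h₀ − √h)/0.0260 = 2·6.57·(√1.01 − √0.380)/0.0260
  = 13.140 × (1.0050 − 0.61644) / 0.0260 = 196.37 s.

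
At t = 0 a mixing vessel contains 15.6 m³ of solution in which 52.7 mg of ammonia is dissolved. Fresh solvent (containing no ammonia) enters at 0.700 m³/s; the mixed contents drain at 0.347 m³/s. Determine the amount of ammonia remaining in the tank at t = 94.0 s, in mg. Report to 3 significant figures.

Let m(t) be the amount of ammonia. Volume: V(t) = V₀ + (Q_in − Q_out) t = 15.6 + 0.35300 t; V(94.0) = 48.782 m³.
Solute balance: dm/dt = 0 − Q_out C = −Q_out m/V(t).
Separate: dm/m = −Q_out dt/V(t) ⇒ ln(m/m₀) = −(Q_out/(Q_in−Q_out)) ln(V/V₀).
m = m₀ (V₀/V)^(Q_out/(Q_in−Q_out)) = 52.7 × (15.6/48.782)^(0.98300) = 17.183 mg.

17.2 mg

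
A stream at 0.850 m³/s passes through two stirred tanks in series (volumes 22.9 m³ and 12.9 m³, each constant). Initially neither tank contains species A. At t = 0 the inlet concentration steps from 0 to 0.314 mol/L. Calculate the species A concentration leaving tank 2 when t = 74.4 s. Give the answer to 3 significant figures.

Each tank obeys Vᵢ dCᵢ/dt = Q(Cᵢ₋₁ − Cᵢ), so τᵢ = Vᵢ/Q.
τ₁ = 22.9/0.850 = 26.941 s; τ₂ = 12.9/0.850 = 15.176 s.
Solving the cascade with C₁(0)=C₂(0)=0 gives C₂(t) = C_in[1 − (τ₁ e^(−t/τ₁) − τ₂ e^(−t/τ₂))/(τ₁ − τ₂)].
At t = 74.4: e^(−t/τ₁) = 0.063192, e^(−t/τ₂) = 0.0074293.
C₂ = 0.314·[1 − (26.941·0.063192 − 15.176·0.0074293)/(11.765)] = 0.314·0.86487 = 0.27157 mol/L.

0.272 mol/L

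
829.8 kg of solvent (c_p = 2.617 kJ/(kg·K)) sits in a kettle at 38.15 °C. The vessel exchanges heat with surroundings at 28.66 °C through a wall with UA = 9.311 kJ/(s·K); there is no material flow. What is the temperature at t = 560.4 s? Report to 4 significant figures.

Heat balance on the well-mixed liquid: M c_p dT/dt = −UA(T − T_amb).
dT/dt = (T_ss − T)/τ with T_ss = T_amb = 28.6600 °C, τ = M c_p/UA = 829.8·2.617/9.311 = 233.228 s.
This is linear first-order; T(t) = T_ss + (T₀ − T_ss) e^(−t/τ).
T(560.4) = 28.6600 + (9.49000)·0.0904645 = 29.5185 °C.

29.52 °C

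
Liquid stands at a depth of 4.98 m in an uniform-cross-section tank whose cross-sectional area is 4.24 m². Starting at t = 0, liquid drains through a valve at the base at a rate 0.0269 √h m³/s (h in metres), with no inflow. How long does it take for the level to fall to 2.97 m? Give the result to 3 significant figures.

160 s

A dh/dt = −Q_out = −0.0269 √h.
This is separable: 2 d(√h)/dt = −0.0269/A, so √h = √h₀ − (0.0269/(2A)) t.
t = 2A(√h₀ − √h)/0.0269 = 2·4.24·(√4.98 − √2.97)/0.0269
  = 8.4800 × (2.2316 − 1.7234) / 0.0269 = 160.21 s.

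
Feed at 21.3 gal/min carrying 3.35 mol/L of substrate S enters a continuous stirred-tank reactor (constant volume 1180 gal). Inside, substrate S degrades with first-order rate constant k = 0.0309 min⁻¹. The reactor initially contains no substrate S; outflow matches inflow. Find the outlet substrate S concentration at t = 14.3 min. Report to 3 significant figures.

0.622 mol/L

Species balance: V dC/dt = Q C_in − Q C − k V C.
This is linear with rate a = Q/V + k = 0.048951 min⁻¹.
C_ss = Q C_in/(Q + kV) = 1.2353 mol/L; C(t) = C_ss + (C₀ − C_ss) e^(−a t).
C(14.3) = 1.2353 + (-1.2353)·e^(−0.048951·14.3) = 1.2353 + (-1.2353)·0.49659 = 0.62188 mol/L.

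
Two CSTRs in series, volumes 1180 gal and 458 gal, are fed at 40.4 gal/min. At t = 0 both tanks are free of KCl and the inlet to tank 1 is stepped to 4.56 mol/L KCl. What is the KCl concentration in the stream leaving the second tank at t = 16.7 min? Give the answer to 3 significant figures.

1.02 mol/L

Each tank obeys Vᵢ dCᵢ/dt = Q(Cᵢ₋₁ − Cᵢ), so τᵢ = Vᵢ/Q.
τ₁ = 1180/40.4 = 29.208 min; τ₂ = 458/40.4 = 11.337 min.
Solving the cascade with C₁(0)=C₂(0)=0 gives C₂(t) = C_in[1 − (τ₁ e^(−t/τ₁) − τ₂ e^(−t/τ₂))/(τ₁ − τ₂)].
At t = 16.7: e^(−t/τ₁) = 0.56453, e^(−t/τ₂) = 0.22921.
C₂ = 4.56·[1 − (29.208·0.56453 − 11.337·0.22921)/(17.871)] = 4.56·0.22276 = 1.0158 mol/L.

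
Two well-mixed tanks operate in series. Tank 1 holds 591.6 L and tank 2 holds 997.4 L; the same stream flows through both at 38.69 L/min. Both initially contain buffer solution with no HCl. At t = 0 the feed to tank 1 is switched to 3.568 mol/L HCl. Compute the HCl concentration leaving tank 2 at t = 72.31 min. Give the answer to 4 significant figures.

3.083 mol/L

Each tank obeys Vᵢ dCᵢ/dt = Q(Cᵢ₋₁ − Cᵢ), so τᵢ = Vᵢ/Q.
τ₁ = 591.6/38.69 = 15.2908 min; τ₂ = 997.4/38.69 = 25.7793 min.
Solving the cascade with C₁(0)=C₂(0)=0 gives C₂(t) = C_in[1 − (τ₁ e^(−t/τ₁) − τ₂ e^(−t/τ₂))/(τ₁ − τ₂)].
At t = 72.31: e^(−t/τ₁) = 0.00883534, e^(−t/τ₂) = 0.0605088.
C₂ = 3.568·[1 − (15.2908·0.00883534 − 25.7793·0.0605088)/(-10.4885)] = 3.568·0.864159 = 3.08332 mol/L.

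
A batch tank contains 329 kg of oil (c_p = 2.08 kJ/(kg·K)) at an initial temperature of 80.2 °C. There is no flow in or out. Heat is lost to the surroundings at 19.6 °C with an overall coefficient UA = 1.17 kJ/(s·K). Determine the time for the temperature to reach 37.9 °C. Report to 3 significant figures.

700 s

Unsteady energy balance on the tank contents: M c_p dT/dt = −UA(T − T_amb).
τ = M c_p/UA = 584.89 s; T_ss = T_amb = 19.600 °C.
T(t) = T_ss + (T₀ − T_ss)e^(−t/τ); set T = 37.9:
t = −τ ln[(T − T_ss)/(T₀ − T_ss)] = −584.89 · ln(0.30198) = 700.34 s.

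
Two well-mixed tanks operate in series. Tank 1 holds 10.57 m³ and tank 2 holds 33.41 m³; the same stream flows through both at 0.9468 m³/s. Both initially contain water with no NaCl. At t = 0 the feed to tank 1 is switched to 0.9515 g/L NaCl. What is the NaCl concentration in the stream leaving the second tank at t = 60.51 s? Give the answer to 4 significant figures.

0.7029 g/L

Species balance on tank i: dCᵢ/dt = (Cᵢ₋₁ − Cᵢ)/τᵢ with τᵢ = Vᵢ/Q.
τ₁ = 10.57/0.9468 = 11.1639 s; τ₂ = 33.41/0.9468 = 35.2873 s.
Solving the cascade with C₁(0)=C₂(0)=0 gives C₂(t) = C_in[1 − (τ₁ e^(−t/τ₁) − τ₂ e^(−t/τ₂))/(τ₁ − τ₂)].
At t = 60.51: e^(−t/τ₁) = 0.00442653, e^(−t/τ₂) = 0.180003.
C₂ = 0.9515·[1 − (11.1639·0.00442653 − 35.2873·0.180003)/(-24.1234)] = 0.9515·0.738743 = 0.702914 g/L.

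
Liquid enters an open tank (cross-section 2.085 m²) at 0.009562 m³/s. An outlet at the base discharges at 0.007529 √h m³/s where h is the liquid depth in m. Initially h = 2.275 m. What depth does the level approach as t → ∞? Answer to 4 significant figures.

A dh/dt = Q_in − 0.007529 √h. Steady state requires inflow = outflow:
Q_in = 0.007529 √h_ss ⇒ √h_ss = 0.009562/0.007529 = 1.27002.
h_ss = 1.27002² = 1.61296 m. (Since h₀ = 2.275 m > h_ss, the level will fall toward this value.)

1.613 m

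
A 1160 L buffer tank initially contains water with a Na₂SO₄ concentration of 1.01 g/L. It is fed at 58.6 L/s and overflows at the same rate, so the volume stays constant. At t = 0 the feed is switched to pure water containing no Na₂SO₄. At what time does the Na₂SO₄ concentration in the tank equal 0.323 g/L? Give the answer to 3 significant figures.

Species balance: V dC/dt = Q(C_in − C) ⇒ τ = V/Q = 19.795 s.
C(t) = C_in + (C₀ − C_in) e^(−t/τ). Set C = 0.323 and solve for t:
e^(−t/τ) = (C − C_in)/(C₀ − C_in) = (0.323 − 0)/(1.01 − 0) = 0.31980
t = −τ ln(…) = 19.795 × 1.1401 = 22.568 s.

22.6 s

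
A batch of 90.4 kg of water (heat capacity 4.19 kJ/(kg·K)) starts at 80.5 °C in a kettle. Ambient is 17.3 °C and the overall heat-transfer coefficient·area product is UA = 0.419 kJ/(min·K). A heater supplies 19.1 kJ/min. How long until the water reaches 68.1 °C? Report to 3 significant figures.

First-law balance (no shaft work): M c_p dT/dt = −UA(T − T_amb) + Q̇.
τ = M c_p/UA = 904.00 min; T_ss = T_amb + Q̇/UA = 17.3 + 19.1/0.419 = 62.885 °C.
T(t) = T_ss + (T₀ − T_ss)e^(−t/τ); set T = 68.1:
t = −τ ln[(T − T_ss)/(T₀ − T_ss)] = −904.00 · ln(0.29607) = 1100.3 min.

1100 min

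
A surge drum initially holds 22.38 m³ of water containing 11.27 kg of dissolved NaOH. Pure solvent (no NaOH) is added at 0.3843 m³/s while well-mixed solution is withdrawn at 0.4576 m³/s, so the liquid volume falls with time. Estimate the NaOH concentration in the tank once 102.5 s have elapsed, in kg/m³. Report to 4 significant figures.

0.05898 kg/m³

Total volume: dV/dt = Q_in − Q_out = -0.0733000 m³/s, so V(t) = 22.38 − 0.0733000 t and V(102.5) = 14.8667 m³.
Species balance (pure solvent in): dm/dt = −Q_out · m/V(t).
dm/m = −Q_out dt/(V₀ − 0.0733000 t); integrating gives ln(m/m₀) = −(Q_out/(Q_in−Q_out)) ln(V/V₀).
m = m₀ (V₀/V)^(Q_out/(Q_in−Q_out)) = 11.27 × (22.38/14.8667)^(-6.24284) = 0.876841 kg.
C = m/V = 0.876841/14.8667 = 0.0589800 kg/m³.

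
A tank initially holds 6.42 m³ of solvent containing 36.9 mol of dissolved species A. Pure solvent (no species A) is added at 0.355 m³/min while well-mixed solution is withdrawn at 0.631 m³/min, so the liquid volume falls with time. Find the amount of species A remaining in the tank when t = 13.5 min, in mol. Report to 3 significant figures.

5.07 mol

Let m(t) be the amount of species A. Volume: V(t) = V₀ + (Q_in − Q_out) t = 6.42 − 0.27600 t; V(13.5) = 2.6940 m³.
No species A enters, so dm/dt = −Q_out · (m/V).
dm/m = −Q_out dt/(V₀ − 0.27600 t); integrating gives ln(m/m₀) = −(Q_out/(Q_in−Q_out)) ln(V/V₀).
m = m₀ (V₀/V)^(Q_out/(Q_in−Q_out)) = 36.9 × (6.42/2.6940)^(-2.2862) = 5.0676 mol.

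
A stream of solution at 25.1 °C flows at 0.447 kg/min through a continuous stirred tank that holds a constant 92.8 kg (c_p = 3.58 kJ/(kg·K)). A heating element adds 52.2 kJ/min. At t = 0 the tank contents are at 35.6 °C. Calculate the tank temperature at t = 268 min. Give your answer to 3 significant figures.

M c_p dT/dt = ṁ c_p (T_in − T) + Q̇.
Rearrange: dT/dt = (T_ss − T)/τ with τ = M/ṁ = 207.61 min and T_ss = T_in + Q̇/(ṁ c_p) = 57.720 °C.
T approaches T_ss exponentially: T(t) = T_ss + (T₀ − T_ss) e^(−t/τ).
T(268) = 57.720 + (-22.120)·e^(−268/207.61) = 57.720 + (-22.120)·0.27502 = 51.636 °C.

51.6 °C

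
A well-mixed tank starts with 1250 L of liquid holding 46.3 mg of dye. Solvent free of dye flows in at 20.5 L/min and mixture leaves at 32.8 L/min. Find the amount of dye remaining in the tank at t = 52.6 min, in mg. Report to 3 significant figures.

Let m(t) be the amount of dye. Volume: V(t) = V₀ + (Q_in − Q_out) t = 1250 − 12.300 t; V(52.6) = 603.02 L.
Solute balance: dm/dt = 0 − Q_out C = −Q_out m/V(t).
dm/m = −Q_out dt/(V₀ − 12.300 t); integrating gives ln(m/m₀) = −(Q_out/(Q_in−Q_out)) ln(V/V₀).
m = m₀ (V₀/V)^(Q_out/(Q_in−Q_out)) = 46.3 × (1250/603.02)^(-2.6667) = 6.6278 mg.

6.63 mg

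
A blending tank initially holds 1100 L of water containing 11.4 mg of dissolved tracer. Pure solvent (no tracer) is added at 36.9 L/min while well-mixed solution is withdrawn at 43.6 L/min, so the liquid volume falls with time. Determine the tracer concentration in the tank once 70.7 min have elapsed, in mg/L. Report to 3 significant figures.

0.000466 mg/L

Let m(t) be the amount of tracer. Volume: V(t) = V₀ + (Q_in − Q_out) t = 1100 − 6.7000 t; V(70.7) = 626.31 L.
Solute balance: dm/dt = 0 − Q_out C = −Q_out m/V(t).
dm/m = −Q_out dt/(V₀ − 6.7000 t); integrating gives ln(m/m₀) = −(Q_out/(Q_in−Q_out)) ln(V/V₀).
m = m₀ (V₀/V)^(Q_out/(Q_in−Q_out)) = 11.4 × (1100/626.31)^(-6.5075) = 0.29185 mg.
C = m/V = 0.29185/626.31 = 0.00046598 mg/L.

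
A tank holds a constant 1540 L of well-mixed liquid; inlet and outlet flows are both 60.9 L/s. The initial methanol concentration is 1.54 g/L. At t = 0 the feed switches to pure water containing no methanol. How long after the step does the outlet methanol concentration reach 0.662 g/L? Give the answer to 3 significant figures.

21.3 s

Accumulation = in − out for the solute gives V dC/dt = Q(C_in − C), so τ = V/Q = 25.287 s.
C(t) = C_in + (C₀ − C_in) e^(−t/τ). Set C = 0.662 and solve for t:
e^(−t/τ) = (C − C_in)/(C₀ − C_in) = (0.662 − 0)/(1.54 − 0) = 0.42987
t = −τ ln(…) = 25.287 × 0.84427 = 21.349 s.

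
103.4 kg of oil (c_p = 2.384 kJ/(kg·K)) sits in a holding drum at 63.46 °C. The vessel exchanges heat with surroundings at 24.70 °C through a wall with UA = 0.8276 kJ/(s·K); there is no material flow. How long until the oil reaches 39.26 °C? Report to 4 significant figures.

291.6 s

Lumped-capacitance energy balance: M c_p dT/dt = UA(T_amb − T).
τ = M c_p/UA = 297.856 s; T_ss = T_amb = 24.7000 °C.
T(t) = T_ss + (T₀ − T_ss)e^(−t/τ); set T = 39.26:
t = −τ ln[(T − T_ss)/(T₀ − T_ss)] = −297.856 · ln(0.375645) = 291.634 s.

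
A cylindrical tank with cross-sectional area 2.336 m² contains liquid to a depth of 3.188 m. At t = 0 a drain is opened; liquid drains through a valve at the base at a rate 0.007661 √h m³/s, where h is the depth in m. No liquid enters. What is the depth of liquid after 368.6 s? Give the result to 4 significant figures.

1.395 m

Volume balance on the tank: A dh/dt = −0.007661 √h.
Separate and integrate: 2(√h − √h₀) = −(0.007661/A) t.
√h = √3.188 − 0.007661·368.6/(2·2.336) = 1.78550 − 0.604419 = 1.18108.
h = 1.18108² = 1.39495 m.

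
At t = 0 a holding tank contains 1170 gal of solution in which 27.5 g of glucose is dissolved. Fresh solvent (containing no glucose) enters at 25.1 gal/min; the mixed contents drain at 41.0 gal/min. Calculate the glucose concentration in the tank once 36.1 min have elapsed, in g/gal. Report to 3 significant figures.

0.00810 g/gal

Let m(t) be the amount of glucose. Volume: V(t) = V₀ + (Q_in − Q_out) t = 1170 − 15.900 t; V(36.1) = 596.01 gal.
Solute balance: dm/dt = 0 − Q_out C = −Q_out m/V(t).
dm/m = −Q_out dt/(V₀ − 15.900 t); integrating gives ln(m/m₀) = −(Q_out/(Q_in−Q_out)) ln(V/V₀).
m = m₀ (V₀/V)^(Q_out/(Q_in−Q_out)) = 27.5 × (1170/596.01)^(-2.5786) = 4.8303 g.
C = m/V = 4.8303/596.01 = 0.0081044 g/gal.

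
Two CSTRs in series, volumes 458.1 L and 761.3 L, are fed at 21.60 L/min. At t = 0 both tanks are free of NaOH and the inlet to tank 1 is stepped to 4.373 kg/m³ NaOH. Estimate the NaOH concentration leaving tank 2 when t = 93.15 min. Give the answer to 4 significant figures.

3.673 kg/m³

Time constants: τᵢ = Vᵢ/Q for each well-mixed tank.
τ₁ = 458.1/21.60 = 21.2083 min; τ₂ = 761.3/21.60 = 35.2454 min.
Solving the cascade with C₁(0)=C₂(0)=0 gives C₂(t) = C_in[1 − (τ₁ e^(−t/τ₁) − τ₂ e^(−t/τ₂))/(τ₁ − τ₂)].
At t = 93.15: e^(−t/τ₁) = 0.0123742, e^(−t/τ₂) = 0.0711546.
C₂ = 4.373·[1 − (21.2083·0.0123742 − 35.2454·0.0711546)/(-14.0370)] = 4.373·0.840035 = 3.67347 kg/m³.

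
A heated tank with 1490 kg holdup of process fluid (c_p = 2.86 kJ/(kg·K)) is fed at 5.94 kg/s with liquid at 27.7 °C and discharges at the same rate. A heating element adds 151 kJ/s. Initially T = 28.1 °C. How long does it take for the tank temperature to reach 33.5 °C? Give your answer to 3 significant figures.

254 s

M c_p dT/dt = ṁ c_p (T_in − T) + Q̇.
τ = M/ṁ = 250.84 s; T_ss = T_in + Q̇/(ṁ c_p) = 36.588 °C.
T(t) = T_ss + (T₀ − T_ss) e^(−t/τ). Set T = 33.5:
e^(−t/τ) = (33.5 − 36.588)/(28.1 − 36.588) = 0.36384
t = −250.84 · ln(0.36384) = 253.61 s.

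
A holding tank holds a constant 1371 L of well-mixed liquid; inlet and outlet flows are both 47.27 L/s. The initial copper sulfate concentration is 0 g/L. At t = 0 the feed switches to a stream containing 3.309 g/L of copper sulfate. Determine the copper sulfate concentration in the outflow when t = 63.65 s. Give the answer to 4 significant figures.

2.940 g/L

Species balance on the tank: V dC/dt = Q(C_in − C).
So dC/dt = (C_in − C)/τ with τ = V/Q = 1371/47.27 = 29.0036 s.
This is linear first-order; C(t) = C_in + (C₀ − C_in) e^(−t/τ).
C(63.65) = 3.309 + (0 − 3.309)·e^(−63.65/29.0036) = 3.309 + (-3.30900)·0.111408 = 2.94035 g/L.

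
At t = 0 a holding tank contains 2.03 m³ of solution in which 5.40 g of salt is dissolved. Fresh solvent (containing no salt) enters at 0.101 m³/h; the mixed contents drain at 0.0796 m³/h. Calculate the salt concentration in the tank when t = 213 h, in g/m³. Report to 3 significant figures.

0.0103 g/m³

Let m(t) be the amount of salt. Volume: V(t) = V₀ + (Q_in − Q_out) t = 2.03 + 0.021400 t; V(213) = 6.5882 m³.
Solute balance: dm/dt = 0 − Q_out C = −Q_out m/V(t).
Separate: dm/m = −Q_out dt/V(t) ⇒ ln(m/m₀) = −(Q_out/(Q_in−Q_out)) ln(V/V₀).
m = m₀ (V₀/V)^(Q_out/(Q_in−Q_out)) = 5.40 × (2.03/6.5882)^(3.7196) = 0.067711 g.
C = m/V = 0.067711/6.5882 = 0.010278 g/m³.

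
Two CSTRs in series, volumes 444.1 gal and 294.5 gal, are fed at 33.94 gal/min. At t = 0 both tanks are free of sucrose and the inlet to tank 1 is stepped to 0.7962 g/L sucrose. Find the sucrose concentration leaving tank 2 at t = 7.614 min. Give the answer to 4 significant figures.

Each tank obeys Vᵢ dCᵢ/dt = Q(Cᵢ₋₁ − Cᵢ), so τᵢ = Vᵢ/Q.
τ₁ = 444.1/33.94 = 13.0849 min; τ₂ = 294.5/33.94 = 8.67708 min.
Tank 1: C₁ = C_in(1 − e^(−t/τ₁)). Tank 2 (τ₁ ≠ τ₂): C₂ = C_in[1 − (τ₁ e^(−t/τ₁) − τ₂ e^(−t/τ₂))/(τ₁ − τ₂)].
At t = 7.614: e^(−t/τ₁) = 0.558839, e^(−t/τ₂) = 0.415828.
C₂ = 0.7962·[1 − (13.0849·0.558839 − 8.67708·0.415828)/(4.40778)] = 0.7962·0.159632 = 0.127099 g/L.

0.1271 g/L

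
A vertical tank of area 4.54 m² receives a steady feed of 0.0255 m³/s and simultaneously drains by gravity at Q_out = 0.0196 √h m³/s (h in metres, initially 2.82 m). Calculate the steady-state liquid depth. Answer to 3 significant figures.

A dh/dt = Q_in − 0.0196 √h. Steady state requires inflow = outflow:
Q_in = 0.0196 √h_ss ⇒ √h_ss = 0.0255/0.0196 = 1.3010.
h_ss = 1.3010² = 1.6927 m. (Since h₀ = 2.82 m > h_ss, the level will fall toward this value.)

1.69 m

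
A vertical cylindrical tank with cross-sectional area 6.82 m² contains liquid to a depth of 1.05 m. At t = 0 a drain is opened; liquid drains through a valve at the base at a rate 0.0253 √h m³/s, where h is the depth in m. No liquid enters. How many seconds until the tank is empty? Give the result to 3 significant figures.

552 s

Unsteady balance on liquid volume: A dh/dt = −0.0253 √h.
This is separable: 2 d(√h)/dt = −0.0253/A, so √h = √h₀ − (0.0253/(2A)) t.
Set h = 0: 2√h₀ = (0.0253/A) t_empty ⇒ t_empty = 2A√h₀/0.0253.
t_empty = 2·6.82·√1.05/0.0253 = 13.640·1.0247/0.0253 = 552.44 s.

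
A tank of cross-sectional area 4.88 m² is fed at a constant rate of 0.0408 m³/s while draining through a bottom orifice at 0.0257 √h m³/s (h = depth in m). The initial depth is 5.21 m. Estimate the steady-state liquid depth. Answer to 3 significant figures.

2.52 m

Level balance: A dh/dt = 0.0408 − 0.0257 √h. Setting dh/dt = 0:
Q_in = 0.0257 √h_ss ⇒ √h_ss = 0.0408/0.0257 = 1.5875.
h_ss = 1.5875² = 2.5203 m. (Since h₀ = 5.21 m > h_ss, the level will fall toward this value.)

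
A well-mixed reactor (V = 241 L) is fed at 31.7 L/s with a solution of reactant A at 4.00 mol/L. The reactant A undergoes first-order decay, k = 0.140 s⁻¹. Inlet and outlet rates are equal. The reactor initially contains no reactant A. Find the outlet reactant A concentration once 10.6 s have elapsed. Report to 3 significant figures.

V dC/dt = Q(C_in − C) − k V C.
This is linear with rate a = Q/V + k = 0.27154 s⁻¹.
C_ss = Q C_in/(Q + kV) = 1.9377 mol/L; C(t) = C_ss + (C₀ − C_ss) e^(−a t).
C(10.6) = 1.9377 + (-1.9377)·e^(−0.27154·10.6) = 1.9377 + (-1.9377)·0.056232 = 1.8287 mol/L.

1.83 mol/L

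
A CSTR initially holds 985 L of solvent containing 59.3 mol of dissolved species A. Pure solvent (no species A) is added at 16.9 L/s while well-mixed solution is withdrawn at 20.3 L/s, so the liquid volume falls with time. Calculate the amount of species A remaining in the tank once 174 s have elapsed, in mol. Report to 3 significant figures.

Let m(t) be the amount of species A. Volume: V(t) = V₀ + (Q_in − Q_out) t = 985 − 3.4000 t; V(174) = 393.40 L.
No species A enters, so dm/dt = −Q_out · (m/V).
dm/m = −Q_out dt/(V₀ − 3.4000 t); integrating gives ln(m/m₀) = −(Q_out/(Q_in−Q_out)) ln(V/V₀).
m = m₀ (V₀/V)^(Q_out/(Q_in−Q_out)) = 59.3 × (985/393.40)^(-5.9706) = 0.24727 mol.

0.247 mol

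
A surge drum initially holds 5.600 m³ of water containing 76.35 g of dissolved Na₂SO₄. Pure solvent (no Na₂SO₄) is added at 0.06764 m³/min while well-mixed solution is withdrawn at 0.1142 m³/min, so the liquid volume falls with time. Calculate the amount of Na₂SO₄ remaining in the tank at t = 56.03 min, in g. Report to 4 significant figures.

Total volume: dV/dt = Q_in − Q_out = -0.0465600 m³/min, so V(t) = 5.600 − 0.0465600 t and V(56.03) = 2.99124 m³.
No Na₂SO₄ enters, so dm/dt = −Q_out · (m/V).
Separate: dm/m = −Q_out dt/V(t) ⇒ ln(m/m₀) = −(Q_out/(Q_in−Q_out)) ln(V/V₀).
m = m₀ (V₀/V)^(Q_out/(Q_in−Q_out)) = 76.35 × (5.600/2.99124)^(-2.45275) = 16.3997 g.

16.40 g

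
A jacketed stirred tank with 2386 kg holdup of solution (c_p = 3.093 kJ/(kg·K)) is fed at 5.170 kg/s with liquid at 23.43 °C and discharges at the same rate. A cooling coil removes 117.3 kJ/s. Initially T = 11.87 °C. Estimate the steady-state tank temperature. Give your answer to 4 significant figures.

16.09 °C

M c_p dT/dt = ṁ c_p (T_in − T) − Q̇.
At steady state dT/dt = 0 ⇒ T_ss = T_in − Q̇/(ṁ c_p) = 23.43 − 117.3/(5.170·3.093) = 16.0945 °C.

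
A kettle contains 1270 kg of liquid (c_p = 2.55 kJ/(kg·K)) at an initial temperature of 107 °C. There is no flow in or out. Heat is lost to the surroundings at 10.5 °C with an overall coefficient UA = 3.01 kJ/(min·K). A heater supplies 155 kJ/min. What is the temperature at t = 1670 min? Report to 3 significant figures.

71.5 °C

M c_p dT/dt = −UA(T − T_amb) + Q̇.
dT/dt = (T_ss − T)/τ with T_ss = T_amb + Q̇/UA = 10.5 + 155/3.01 = 61.995 °C, τ = M c_p/UA = 1270·2.55/3.01 = 1075.9 min.
Solution: T(t) = T_ss + (T₀ − T_ss) e^(−t/τ).
T(1670) = 61.995 + (45.005)·0.21179 = 71.527 °C.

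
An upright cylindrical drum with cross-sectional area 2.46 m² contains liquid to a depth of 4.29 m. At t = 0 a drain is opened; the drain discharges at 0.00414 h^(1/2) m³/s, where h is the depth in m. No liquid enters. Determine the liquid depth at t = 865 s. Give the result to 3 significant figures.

1.80 m

With no inflow, A dh/dt = −0.00414 √h.
This is separable: 2 d(√h)/dt = −0.00414/A, so √h = √h₀ − (0.00414/(2A)) t.
√h = √4.29 − 0.00414·865/(2·2.46) = 2.0712 − 0.72787 = 1.3434.
h = 1.3434² = 1.8046 m.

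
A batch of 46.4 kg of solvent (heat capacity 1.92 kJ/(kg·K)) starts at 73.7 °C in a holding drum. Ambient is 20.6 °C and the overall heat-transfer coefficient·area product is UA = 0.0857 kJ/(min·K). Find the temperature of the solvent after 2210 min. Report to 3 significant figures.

Energy balance: M c_p dT/dt = −UA(T − T_amb).
dT/dt = (T_ss − T)/τ with T_ss = T_amb = 20.600 °C, τ = M c_p/UA = 46.4·1.92/0.0857 = 1039.5 min.
Integrating: T(t) = T_ss + (T₀ − T_ss) e^(−t/τ).
T(2210) = 20.600 + (53.100)·0.11932 = 26.936 °C.

26.9 °C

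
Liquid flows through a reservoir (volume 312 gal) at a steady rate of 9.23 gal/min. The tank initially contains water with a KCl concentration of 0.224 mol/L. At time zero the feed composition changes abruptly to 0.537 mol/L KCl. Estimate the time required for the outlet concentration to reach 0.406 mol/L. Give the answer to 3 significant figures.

29.4 min

Species balance: V dC/dt = Q(C_in − C) ⇒ τ = V/Q = 33.803 min.
C(t) = C_in + (C₀ − C_in) e^(−t/τ). Set C = 0.406 and solve for t:
e^(−t/τ) = (C − C_in)/(C₀ − C_in) = (0.406 − 0.537)/(0.224 − 0.537) = 0.41853
t = −τ ln(…) = 33.803 × 0.87101 = 29.442 min.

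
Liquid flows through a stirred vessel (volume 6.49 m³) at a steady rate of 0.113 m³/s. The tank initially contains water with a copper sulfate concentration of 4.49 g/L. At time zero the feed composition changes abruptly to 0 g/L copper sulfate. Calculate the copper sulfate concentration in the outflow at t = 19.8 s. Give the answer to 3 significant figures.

Accumulation = in − out for the solute gives V dC/dt = Q(C_in − C).
So dC/dt = (C_in − C)/τ with τ = V/Q = 6.49/0.113 = 57.434 s.
C approaches C_in exponentially: C(t) = C_in + (C₀ − C_in) e^(−t/τ).
C(19.8) = 0 + (4.49 − 0)·e^(−19.8/57.434) = 0 + (4.4900)·0.70840 = 3.1807 g/L.

3.18 g/L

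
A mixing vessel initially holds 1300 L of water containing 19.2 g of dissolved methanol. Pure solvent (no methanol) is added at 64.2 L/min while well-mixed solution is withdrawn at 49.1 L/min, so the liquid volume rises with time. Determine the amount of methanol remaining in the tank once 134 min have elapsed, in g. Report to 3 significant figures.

Let m(t) be the amount of methanol. Volume: V(t) = V₀ + (Q_in − Q_out) t = 1300 + 15.100 t; V(134) = 3323.4 L.
No methanol enters, so dm/dt = −Q_out · (m/V).
dm/m = −Q_out dt/(V₀ + 15.100 t); integrating gives ln(m/m₀) = −(Q_out/(Q_in−Q_out)) ln(V/V₀).
m = m₀ (V₀/V)^(Q_out/(Q_in−Q_out)) = 19.2 × (1300/3323.4)^(3.2517) = 0.90740 g.

0.907 g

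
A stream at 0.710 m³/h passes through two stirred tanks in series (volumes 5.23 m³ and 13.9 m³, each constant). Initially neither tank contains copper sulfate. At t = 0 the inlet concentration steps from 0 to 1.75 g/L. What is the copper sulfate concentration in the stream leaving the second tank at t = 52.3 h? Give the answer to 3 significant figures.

1.56 g/L

Each tank obeys Vᵢ dCᵢ/dt = Q(Cᵢ₋₁ − Cᵢ), so τᵢ = Vᵢ/Q.
τ₁ = 5.23/0.710 = 7.3662 h; τ₂ = 13.9/0.710 = 19.577 h.
Solving the cascade with C₁(0)=C₂(0)=0 gives C₂(t) = C_in[1 − (τ₁ e^(−t/τ₁) − τ₂ e^(−t/τ₂))/(τ₁ − τ₂)].
At t = 52.3: e^(−t/τ₁) = 0.00082510, e^(−t/τ₂) = 0.069153.
C₂ = 1.75·[1 − (7.3662·0.00082510 − 19.577·0.069153)/(-12.211)] = 1.75·0.88963 = 1.5569 g/L.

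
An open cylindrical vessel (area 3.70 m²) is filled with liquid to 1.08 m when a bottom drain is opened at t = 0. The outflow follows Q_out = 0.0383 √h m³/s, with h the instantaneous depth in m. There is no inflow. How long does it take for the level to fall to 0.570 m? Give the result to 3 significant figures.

54.9 s

With no inflow, A dh/dt = −0.0383 √h.
Separate and integrate: 2(√h − √h₀) = −(0.0383/A) t.
t = 2A(√h₀ − √h)/0.0383 = 2·3.70·(√1.08 − √0.570)/0.0383
  = 7.4000 × (1.0392 − 0.75498) / 0.0383 = 54.920 s.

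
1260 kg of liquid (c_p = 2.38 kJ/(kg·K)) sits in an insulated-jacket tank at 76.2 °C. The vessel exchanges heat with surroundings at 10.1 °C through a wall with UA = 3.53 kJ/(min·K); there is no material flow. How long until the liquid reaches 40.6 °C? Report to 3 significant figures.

First-law balance (no shaft work): M c_p dT/dt = −UA(T − T_amb).
τ = M c_p/UA = 849.52 min; T_ss = T_amb = 10.100 °C.
T(t) = T_ss + (T₀ − T_ss)e^(−t/τ); set T = 40.6:
t = −τ ln[(T − T_ss)/(T₀ − T_ss)] = −849.52 · ln(0.46142) = 657.05 min.

657 min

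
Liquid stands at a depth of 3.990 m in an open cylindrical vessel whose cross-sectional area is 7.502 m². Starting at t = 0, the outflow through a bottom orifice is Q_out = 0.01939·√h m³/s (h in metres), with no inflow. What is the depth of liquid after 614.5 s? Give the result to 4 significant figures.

A dh/dt = −Q_out = −0.01939 √h.
This is separable: 2 d(√h)/dt = −0.01939/A, so √h = √h₀ − (0.01939/(2A)) t.
√h = √3.990 − 0.01939·614.5/(2·7.502) = 1.99750 − 0.794132 = 1.20337.
h = 1.20337² = 1.44809 m.

1.448 m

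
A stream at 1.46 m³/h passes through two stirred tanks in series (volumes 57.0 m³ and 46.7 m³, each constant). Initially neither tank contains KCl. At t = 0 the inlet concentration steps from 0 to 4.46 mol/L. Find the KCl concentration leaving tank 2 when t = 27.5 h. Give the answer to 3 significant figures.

0.816 mol/L

Time constants: τᵢ = Vᵢ/Q for each well-mixed tank.
τ₁ = 57.0/1.46 = 39.041 h; τ₂ = 46.7/1.46 = 31.986 h.
Tank 1: C₁ = C_in(1 − e^(−t/τ₁)). Tank 2 (τ₁ ≠ τ₂): C₂ = C_in[1 − (τ₁ e^(−t/τ₁) − τ₂ e^(−t/τ₂))/(τ₁ − τ₂)].
At t = 27.5: e^(−t/τ₁) = 0.49441, e^(−t/τ₂) = 0.42327.
C₂ = 4.46·[1 − (39.041·0.49441 − 31.986·0.42327)/(7.0548)] = 4.46·0.18303 = 0.81634 mol/L.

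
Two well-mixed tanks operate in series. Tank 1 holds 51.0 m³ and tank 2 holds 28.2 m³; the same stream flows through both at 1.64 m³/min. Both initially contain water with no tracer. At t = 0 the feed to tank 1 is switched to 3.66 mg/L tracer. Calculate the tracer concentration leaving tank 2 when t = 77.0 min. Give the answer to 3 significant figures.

3.02 mg/L

Species balance on tank i: dCᵢ/dt = (Cᵢ₋₁ − Cᵢ)/τᵢ with τᵢ = Vᵢ/Q.
τ₁ = 51.0/1.64 = 31.098 min; τ₂ = 28.2/1.64 = 17.195 min.
Tank 1: C₁ = C_in(1 − e^(−t/τ₁)). Tank 2 (τ₁ ≠ τ₂): C₂ = C_in[1 − (τ₁ e^(−t/τ₁) − τ₂ e^(−t/τ₂))/(τ₁ − τ₂)].
At t = 77.0: e^(−t/τ₁) = 0.084072, e^(−t/τ₂) = 0.011356.
C₂ = 3.66·[1 − (31.098·0.084072 − 17.195·0.011356)/(13.902)] = 3.66·0.82599 = 3.0231 mg/L.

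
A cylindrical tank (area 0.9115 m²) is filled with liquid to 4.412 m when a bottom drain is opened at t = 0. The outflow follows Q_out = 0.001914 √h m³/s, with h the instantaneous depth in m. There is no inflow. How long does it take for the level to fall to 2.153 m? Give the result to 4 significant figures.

603.1 s

With no inflow, A dh/dt = −0.001914 √h.
∫ h^(−1/2) dh = −(0.001914/A) ∫ dt, giving 2√h = 2√h₀ − (0.001914/A) t.
t = 2A(√h₀ − √h)/0.001914 = 2·0.9115·(√4.412 − √2.153)/0.001914
  = 1.82300 × (2.10048 − 1.46731) / 0.001914 = 603.062 s.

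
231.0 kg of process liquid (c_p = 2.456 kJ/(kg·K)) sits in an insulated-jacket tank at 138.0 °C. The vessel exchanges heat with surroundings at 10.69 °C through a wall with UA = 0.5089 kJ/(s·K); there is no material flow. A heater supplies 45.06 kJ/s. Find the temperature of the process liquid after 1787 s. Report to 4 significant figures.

107.0 °C

Lumped-capacitance energy balance: M c_p dT/dt = UA(T_amb − T) + Q̇.
dT/dt = (T_ss − T)/τ with T_ss = T_amb + Q̇/UA = 10.69 + 45.06/0.5089 = 99.2339 °C, τ = M c_p/UA = 231.0·2.456/0.5089 = 1114.83 s.
Solution: T(t) = T_ss + (T₀ − T_ss) e^(−t/τ).
T(1787) = 99.2339 + (38.7661)·0.201304 = 107.038 °C.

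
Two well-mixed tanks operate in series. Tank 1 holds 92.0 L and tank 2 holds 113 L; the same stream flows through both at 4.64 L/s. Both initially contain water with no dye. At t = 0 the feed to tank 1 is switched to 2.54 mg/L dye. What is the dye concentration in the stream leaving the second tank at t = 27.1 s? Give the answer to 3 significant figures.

Species balance on tank i: dCᵢ/dt = (Cᵢ₋₁ − Cᵢ)/τᵢ with τᵢ = Vᵢ/Q.
τ₁ = 92.0/4.64 = 19.828 s; τ₂ = 113/4.64 = 24.353 s.
Tank 1: C₁ = C_in(1 − e^(−t/τ₁)). Tank 2 (τ₁ ≠ τ₂): C₂ = C_in[1 − (τ₁ e^(−t/τ₁) − τ₂ e^(−t/τ₂))/(τ₁ − τ₂)].
At t = 27.1: e^(−t/τ₁) = 0.25493, e^(−t/τ₂) = 0.32864.
C₂ = 2.54·[1 − (19.828·0.25493 − 24.353·0.32864)/(-4.5259)] = 2.54·0.34840 = 0.88493 mg/L.

0.885 mg/L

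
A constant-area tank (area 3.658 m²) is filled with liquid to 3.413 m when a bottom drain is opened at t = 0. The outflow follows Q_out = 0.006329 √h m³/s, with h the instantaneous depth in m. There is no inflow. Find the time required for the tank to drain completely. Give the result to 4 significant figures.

2136 s

With no inflow, A dh/dt = −0.006329 √h.
This is separable: 2 d(√h)/dt = −0.006329/A, so √h = √h₀ − (0.006329/(2A)) t.
Set h = 0: 2√h₀ = (0.006329/A) t_empty ⇒ t_empty = 2A√h₀/0.006329.
t_empty = 2·3.658·√3.413/0.006329 = 7.31600·1.84743/0.006329 = 2135.54 s.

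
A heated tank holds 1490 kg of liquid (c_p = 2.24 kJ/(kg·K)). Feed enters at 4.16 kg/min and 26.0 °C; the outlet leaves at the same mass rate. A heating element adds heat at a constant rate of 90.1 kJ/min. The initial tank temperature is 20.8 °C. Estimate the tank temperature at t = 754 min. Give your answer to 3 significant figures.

M c_p dT/dt = ṁ c_p (T_in − T) + Q̇.
Rearrange: dT/dt = (T_ss − T)/τ with τ = M/ṁ = 358.17 min and T_ss = T_in + Q̇/(ṁ c_p) = 35.669 °C.
T approaches T_ss exponentially: T(t) = T_ss + (T₀ − T_ss) e^(−t/τ).
T(754) = 35.669 + (-14.869)·e^(−754/358.17) = 35.669 + (-14.869)·0.12183 = 33.858 °C.

33.9 °C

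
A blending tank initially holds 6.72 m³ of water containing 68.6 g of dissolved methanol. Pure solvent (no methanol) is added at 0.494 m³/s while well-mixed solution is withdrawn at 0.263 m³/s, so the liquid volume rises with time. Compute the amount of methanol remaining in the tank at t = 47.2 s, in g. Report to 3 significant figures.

22.9 g

Total volume: dV/dt = Q_in − Q_out = 0.23100 m³/s, so V(t) = 6.72 + 0.23100 t and V(47.2) = 17.623 m³.
Species balance (pure solvent in): dm/dt = −Q_out · m/V(t).
Separate: dm/m = −Q_out dt/V(t) ⇒ ln(m/m₀) = −(Q_out/(Q_in−Q_out)) ln(V/V₀).
m = m₀ (V₀/V)^(Q_out/(Q_in−Q_out)) = 68.6 × (6.72/17.623)^(1.1385) = 22.888 g.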